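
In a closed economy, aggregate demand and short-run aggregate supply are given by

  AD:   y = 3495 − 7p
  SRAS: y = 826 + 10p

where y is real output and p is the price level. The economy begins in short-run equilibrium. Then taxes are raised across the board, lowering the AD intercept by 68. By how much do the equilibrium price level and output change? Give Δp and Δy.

This is a negative demand shock: AD shifts left.
New AD: y = 3427 − 7p.
Set AD = SRAS: 3427 − 7p = 826 + 10p, so 2601 = 17p and p = 153.
y = 3427 − 7·153 = 2356.
Initially p = 157, y = 2396, so Δp = -4 and Δy = -40.

Δp = -4, Δy = -40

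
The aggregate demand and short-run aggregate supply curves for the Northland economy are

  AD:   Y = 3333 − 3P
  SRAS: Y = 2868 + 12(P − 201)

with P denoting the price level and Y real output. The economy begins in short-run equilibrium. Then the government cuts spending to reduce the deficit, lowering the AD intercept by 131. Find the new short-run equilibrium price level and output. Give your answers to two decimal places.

P = 183.07, Y = 2652.80

This is a negative demand shock: AD shifts left.
New AD: Y = 3202 − 3P.
SRAS can be written Y = 456 + 12P.
Set AD = SRAS: 3202 − 3P = 456 + 12P, so 2746 = 15P and P = 183.07.
Substituting into AD, Y = 2652.80.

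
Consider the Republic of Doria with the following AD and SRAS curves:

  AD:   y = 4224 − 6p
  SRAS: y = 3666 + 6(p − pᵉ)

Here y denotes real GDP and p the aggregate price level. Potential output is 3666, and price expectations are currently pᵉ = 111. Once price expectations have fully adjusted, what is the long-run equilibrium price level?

Long-run p = 93

Short run: with pᵉ = 111, SRAS is y = 3000 + 6p. Setting AD = SRAS gives 1224 = 12p, so p = 102 and y = 4224 − 6·102 = 3612.
Output 3612 is below potential 3666, so over time expected prices fall and SRAS shifts right until y returns to 3666.
Long run: y = 3666 on the AD curve gives 3666 = 4224 − 6p, so p = 93.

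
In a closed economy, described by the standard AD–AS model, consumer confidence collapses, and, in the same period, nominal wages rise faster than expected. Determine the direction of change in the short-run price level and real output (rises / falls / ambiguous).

The first event is a negative demand shock: AD shifts left, which by itself pushes P down and Y down.
The second is an adverse supply shock: SRAS shifts left, which by itself pushes P up and Y down.
The two shocks push P in opposite directions, so the effect on P is ambiguous. Both shocks push Y down, so Y falls.

Price level: ambiguous; output: falls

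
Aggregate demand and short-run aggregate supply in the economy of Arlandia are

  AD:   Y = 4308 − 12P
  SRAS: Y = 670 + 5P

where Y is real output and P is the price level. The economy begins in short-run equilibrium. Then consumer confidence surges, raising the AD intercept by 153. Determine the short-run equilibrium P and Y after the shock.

P = 223, Y = 1785

This is a positive demand shock: AD shifts right.
New AD: Y = 4461 − 12P.
Set AD = SRAS: 4461 − 12P = 670 + 5P, so 3791 = 17P and P = 223.
Y = 4461 − 12·223 = 1785.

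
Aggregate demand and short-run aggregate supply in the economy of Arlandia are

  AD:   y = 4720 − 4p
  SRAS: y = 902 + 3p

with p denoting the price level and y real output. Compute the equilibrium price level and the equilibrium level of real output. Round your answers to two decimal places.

Set AD = SRAS: 4720 − 4p = 902 + 3p, so 3818 = 7p and p = 545.43.
Substituting into AD, y = 4720 − 4p = 2538.29.

p = 545.43, y = 2538.29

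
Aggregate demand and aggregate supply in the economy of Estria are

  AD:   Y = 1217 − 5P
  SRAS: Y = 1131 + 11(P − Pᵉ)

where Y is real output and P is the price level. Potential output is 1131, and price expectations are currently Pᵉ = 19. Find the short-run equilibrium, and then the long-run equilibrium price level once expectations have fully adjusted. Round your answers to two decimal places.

Short run: with Pᵉ = 19, SRAS is Y = 922 + 11P. Setting AD = SRAS gives 295 = 16P, so P = 18.44 and Y = 1217 − 5P = 1124.81.
Output 1124.81 is below potential 1131, so over time expected prices fall and SRAS shifts right until Y returns to 1131.
Long run: Y = 1131 on the AD curve gives 1131 = 1217 − 5P, so P = 17.20.

Short run: P = 18.44, Y = 1124.81. Long run: P = 17.20.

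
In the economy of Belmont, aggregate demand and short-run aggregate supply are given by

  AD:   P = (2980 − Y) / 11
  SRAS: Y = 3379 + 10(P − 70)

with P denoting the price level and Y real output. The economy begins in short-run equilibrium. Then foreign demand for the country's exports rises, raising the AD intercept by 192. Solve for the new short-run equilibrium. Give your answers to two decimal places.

This is a positive demand shock: AD shifts right.
New AD: Y = 3172 − 11P.
SRAS can be written Y = 2679 + 10P.
Set AD = SRAS: 3172 − 11P = 2679 + 10P, so 493 = 21P and P = 23.48.
Substituting into AD, Y = 2913.76.

P = 23.48, Y = 2913.76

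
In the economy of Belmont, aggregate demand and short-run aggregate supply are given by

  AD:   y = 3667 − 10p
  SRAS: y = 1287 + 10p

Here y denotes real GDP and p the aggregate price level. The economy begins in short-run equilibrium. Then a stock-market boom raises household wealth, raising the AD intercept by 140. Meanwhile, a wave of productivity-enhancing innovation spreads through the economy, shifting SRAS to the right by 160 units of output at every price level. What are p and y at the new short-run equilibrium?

p = 118, y = 2627

After both shocks: AD is y = 3807 − 10p and SRAS is y = 1447 + 10p.
Setting them equal: 2360 = 20p, so p = 118.
y = 3807 − 10·118 = 2627.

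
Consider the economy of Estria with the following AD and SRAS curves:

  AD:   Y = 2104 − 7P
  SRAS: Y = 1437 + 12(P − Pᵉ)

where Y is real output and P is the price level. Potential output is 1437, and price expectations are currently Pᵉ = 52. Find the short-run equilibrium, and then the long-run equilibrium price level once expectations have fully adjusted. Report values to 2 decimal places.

Short run: P = 67.95, Y = 1628.37. Long run: P = 95.29.

Short run: with Pᵉ = 52, SRAS is Y = 813 + 12P. Setting AD = SRAS gives 1291 = 19P, so P = 67.95 and Y = 2104 − 7P = 1628.37.
Output 1628.37 is above potential 1437, so over time expected prices rise and SRAS shifts left until Y returns to 1437.
Long run: Y = 1437 on the AD curve gives 1437 = 2104 − 7P, so P = 95.29.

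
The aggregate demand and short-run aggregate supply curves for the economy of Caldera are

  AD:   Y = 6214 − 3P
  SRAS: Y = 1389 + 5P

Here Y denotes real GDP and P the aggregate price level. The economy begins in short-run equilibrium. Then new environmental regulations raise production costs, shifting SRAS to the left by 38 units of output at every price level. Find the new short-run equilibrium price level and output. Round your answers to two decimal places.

This is a negative supply shock: SRAS shifts left.
New SRAS: Y = 1351 + 5P.
Set AD = SRAS: 6214 − 3P = 1351 + 5P, so 4863 = 8P and P = 607.88.
Substituting into AD, Y = 4390.38.

P = 607.88, Y = 4390.38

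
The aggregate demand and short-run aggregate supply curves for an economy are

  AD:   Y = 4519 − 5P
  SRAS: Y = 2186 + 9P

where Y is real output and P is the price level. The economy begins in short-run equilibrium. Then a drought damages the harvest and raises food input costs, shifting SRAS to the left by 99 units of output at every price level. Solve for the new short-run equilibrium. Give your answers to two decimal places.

This is a negative supply shock: SRAS shifts left.
New SRAS: Y = 2087 + 9P.
Set AD = SRAS: 4519 − 5P = 2087 + 9P, so 2432 = 14P and P = 173.71.
Substituting into AD, Y = 3650.43.

P = 173.71, Y = 3650.43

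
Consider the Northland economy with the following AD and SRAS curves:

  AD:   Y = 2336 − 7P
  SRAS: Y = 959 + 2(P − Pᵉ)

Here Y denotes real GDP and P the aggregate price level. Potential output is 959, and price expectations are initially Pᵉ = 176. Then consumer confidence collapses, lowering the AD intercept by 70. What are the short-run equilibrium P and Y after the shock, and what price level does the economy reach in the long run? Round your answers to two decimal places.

Short run: P = 184.33, Y = 975.67. Long run: P = 186.71.

AD shifts left: new AD is Y = 2266 − 7P. With Pᵉ = 176, SRAS is Y = 607 + 2P.
Short run: 2266 − 7P = 607 + 2P gives 1659 = 9P, so P = 184.33 and Y = 2266 − 7P = 975.67.
Y = 975.67 is above potential 959; expectations adjust and SRAS shifts left until Y = 959.
Long run: on the new AD curve, 959 = 2266 − 7P gives P = 186.71.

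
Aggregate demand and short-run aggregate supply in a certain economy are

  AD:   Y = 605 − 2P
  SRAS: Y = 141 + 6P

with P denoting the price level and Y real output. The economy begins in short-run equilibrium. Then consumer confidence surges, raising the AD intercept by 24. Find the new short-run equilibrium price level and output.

P = 61, Y = 507

This is a positive demand shock: AD shifts right.
New AD: Y = 629 − 2P.
Set AD = SRAS: 629 − 2P = 141 + 6P, so 488 = 8P and P = 61.
Y = 629 − 2·61 = 507.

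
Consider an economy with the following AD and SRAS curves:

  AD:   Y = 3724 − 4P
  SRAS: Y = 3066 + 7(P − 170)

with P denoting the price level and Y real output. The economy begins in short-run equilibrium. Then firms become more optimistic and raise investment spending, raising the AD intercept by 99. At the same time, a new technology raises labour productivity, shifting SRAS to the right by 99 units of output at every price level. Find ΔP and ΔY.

ΔP = +0, ΔY = +99

After both shocks: AD is Y = 3823 − 4P and SRAS is Y = 1975 + 7P.
Setting them equal: 1848 = 11P, so P = 168.
Y = 3823 − 4·168 = 3151.
Initially P = 168, Y = 3052, so ΔP = +0 and ΔY = +99.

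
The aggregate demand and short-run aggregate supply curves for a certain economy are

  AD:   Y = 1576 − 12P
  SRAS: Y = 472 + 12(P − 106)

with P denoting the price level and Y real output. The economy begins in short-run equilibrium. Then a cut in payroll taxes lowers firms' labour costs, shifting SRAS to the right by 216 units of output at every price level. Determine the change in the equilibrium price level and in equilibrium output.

ΔP = -9, ΔY = +108

This is a positive supply shock: SRAS shifts right.
New SRAS: Y = 12P − 584.
Set AD = SRAS: 1576 − 12P = 12P − 584, so 2160 = 24P and P = 90.
Y = 1576 − 12·90 = 496.
Initially P = 99, Y = 388, so ΔP = -9 and ΔY = +108.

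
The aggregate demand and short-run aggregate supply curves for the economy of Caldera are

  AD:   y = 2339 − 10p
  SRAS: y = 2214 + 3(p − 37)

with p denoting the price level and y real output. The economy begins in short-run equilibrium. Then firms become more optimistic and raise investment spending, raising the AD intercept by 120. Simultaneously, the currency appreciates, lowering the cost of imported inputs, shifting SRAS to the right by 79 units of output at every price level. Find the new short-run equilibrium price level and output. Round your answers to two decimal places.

After both shocks: AD is y = 2459 − 10p and SRAS is y = 2182 + 3p.
Setting them equal: 277 = 13p, so p = 21.31.
Substituting into AD, y = 2245.92.

p = 21.31, y = 2245.92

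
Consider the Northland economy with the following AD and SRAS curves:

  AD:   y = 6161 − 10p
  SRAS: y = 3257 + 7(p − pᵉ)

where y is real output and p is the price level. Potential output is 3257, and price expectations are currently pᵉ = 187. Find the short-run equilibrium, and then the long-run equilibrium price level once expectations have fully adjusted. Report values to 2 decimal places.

Short run: p = 247.82, y = 3682.76. Long run: p = 290.40.

Short run: with pᵉ = 187, SRAS is y = 1948 + 7p. Setting AD = SRAS gives 4213 = 17p, so p = 247.82 and y = 6161 − 10p = 3682.76.
Output 3682.76 is above potential 3257, so over time expected prices rise and SRAS shifts left until y returns to 3257.
Long run: y = 3257 on the AD curve gives 3257 = 6161 − 10p, so p = 290.40.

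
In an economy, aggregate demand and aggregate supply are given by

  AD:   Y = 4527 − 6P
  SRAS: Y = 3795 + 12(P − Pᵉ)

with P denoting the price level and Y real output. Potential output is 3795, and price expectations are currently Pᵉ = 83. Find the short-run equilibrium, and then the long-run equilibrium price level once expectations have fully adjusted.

Short run: P = 96, Y = 3951. Long run: P = 122.

Short run: with Pᵉ = 83, SRAS is Y = 2799 + 12P. Setting AD = SRAS gives 1728 = 18P, so P = 96 and Y = 4527 − 6·96 = 3951.
Output 3951 is above potential 3795, so over time expected prices rise and SRAS shifts left until Y returns to 3795.
Long run: Y = 3795 on the AD curve gives 3795 = 4527 − 6P, so P = 122.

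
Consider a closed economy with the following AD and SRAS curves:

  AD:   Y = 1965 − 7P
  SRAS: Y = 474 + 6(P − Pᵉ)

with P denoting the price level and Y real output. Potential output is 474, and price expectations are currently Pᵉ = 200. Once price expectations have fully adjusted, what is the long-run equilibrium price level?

Short run: with Pᵉ = 200, SRAS is Y = 6P − 726. Setting AD = SRAS gives 2691 = 13P, so P = 207 and Y = 1965 − 7·207 = 516.
Output 516 is above potential 474, so over time expected prices rise and SRAS shifts left until Y returns to 474.
Long run: Y = 474 on the AD curve gives 474 = 1965 − 7P, so P = 213.

Long-run P = 213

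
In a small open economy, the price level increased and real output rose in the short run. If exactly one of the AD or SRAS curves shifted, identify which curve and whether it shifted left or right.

P rose and Y rose. An AD shift moves P and Y in the same direction; an SRAS shift moves them in opposite directions.
Here P and Y moved in the same direction, so the AD curve shifted.
Since Y rose, AD shifted right.

AD shifted right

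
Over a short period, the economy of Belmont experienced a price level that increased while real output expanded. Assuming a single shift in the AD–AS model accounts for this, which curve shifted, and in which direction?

AD shifted right

P rose and Y rose. An AD shift moves P and Y in the same direction; an SRAS shift moves them in opposite directions.
Here P and Y moved in the same direction, so the AD curve shifted.
Since Y rose, AD shifted right.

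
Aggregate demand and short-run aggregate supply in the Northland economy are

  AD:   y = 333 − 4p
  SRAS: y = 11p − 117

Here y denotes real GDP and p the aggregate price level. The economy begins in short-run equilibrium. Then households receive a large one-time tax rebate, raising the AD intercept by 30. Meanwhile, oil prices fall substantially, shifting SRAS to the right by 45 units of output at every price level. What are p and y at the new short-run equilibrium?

After both shocks: AD is y = 363 − 4p and SRAS is y = 11p − 72.
Setting them equal: 435 = 15p, so p = 29.
y = 363 − 4·29 = 247.

p = 29, y = 247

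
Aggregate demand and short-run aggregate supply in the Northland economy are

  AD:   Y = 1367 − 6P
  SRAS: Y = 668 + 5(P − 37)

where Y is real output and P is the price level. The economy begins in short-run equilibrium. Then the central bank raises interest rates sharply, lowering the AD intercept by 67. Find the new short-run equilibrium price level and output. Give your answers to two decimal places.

P = 74.27, Y = 854.36

This is a negative demand shock: AD shifts left.
New AD: Y = 1300 − 6P.
SRAS can be written Y = 483 + 5P.
Set AD = SRAS: 1300 − 6P = 483 + 5P, so 817 = 11P and P = 74.27.
Substituting into AD, Y = 854.36.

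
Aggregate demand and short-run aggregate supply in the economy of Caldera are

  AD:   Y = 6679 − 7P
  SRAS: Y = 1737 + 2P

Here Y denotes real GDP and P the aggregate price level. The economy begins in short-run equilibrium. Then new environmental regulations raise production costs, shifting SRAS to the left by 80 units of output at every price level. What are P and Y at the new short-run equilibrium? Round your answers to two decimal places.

This is a negative supply shock: SRAS shifts left.
New SRAS: Y = 1657 + 2P.
Set AD = SRAS: 6679 − 7P = 1657 + 2P, so 5022 = 9P and P = 558.00.
Substituting into AD, Y = 2773.00.

P = 558.00, Y = 2773.00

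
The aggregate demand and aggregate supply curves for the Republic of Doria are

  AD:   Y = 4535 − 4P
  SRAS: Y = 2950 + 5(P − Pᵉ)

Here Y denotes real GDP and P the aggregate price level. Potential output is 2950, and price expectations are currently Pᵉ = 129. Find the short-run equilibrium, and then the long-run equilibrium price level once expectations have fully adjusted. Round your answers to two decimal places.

Short run: P = 247.78, Y = 3543.89. Long run: P = 396.25.

Short run: with Pᵉ = 129, SRAS is Y = 2305 + 5P. Setting AD = SRAS gives 2230 = 9P, so P = 247.78 and Y = 4535 − 4P = 3543.89.
Output 3543.89 is above potential 2950, so over time expected prices rise and SRAS shifts left until Y returns to 2950.
Long run: Y = 2950 on the AD curve gives 2950 = 4535 − 4P, so P = 396.25.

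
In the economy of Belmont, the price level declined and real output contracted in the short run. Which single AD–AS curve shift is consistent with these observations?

AD shifted left

P fell and Y fell. An AD shift moves P and Y in the same direction; an SRAS shift moves them in opposite directions.
Here P and Y moved in the same direction, so the AD curve shifted.
Since Y fell, AD shifted left.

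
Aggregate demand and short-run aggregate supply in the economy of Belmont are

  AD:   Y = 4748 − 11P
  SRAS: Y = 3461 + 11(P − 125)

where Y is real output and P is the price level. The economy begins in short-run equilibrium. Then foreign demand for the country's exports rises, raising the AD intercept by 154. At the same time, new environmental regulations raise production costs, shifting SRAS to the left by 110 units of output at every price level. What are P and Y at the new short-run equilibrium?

P = 133, Y = 3439

After both shocks: AD is Y = 4902 − 11P and SRAS is Y = 1976 + 11P.
Setting them equal: 2926 = 22P, so P = 133.
Y = 4902 − 11·133 = 3439.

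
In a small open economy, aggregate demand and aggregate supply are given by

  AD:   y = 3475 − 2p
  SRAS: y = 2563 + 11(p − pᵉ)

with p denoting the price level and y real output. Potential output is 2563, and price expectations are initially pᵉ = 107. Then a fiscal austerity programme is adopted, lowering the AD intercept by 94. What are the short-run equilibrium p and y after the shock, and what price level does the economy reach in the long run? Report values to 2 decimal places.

AD shifts left: new AD is y = 3381 − 2p. With pᵉ = 107, SRAS is y = 1386 + 11p.
Short run: 3381 − 2p = 1386 + 11p gives 1995 = 13p, so p = 153.46 and y = 3381 − 2p = 3074.08.
y = 3074.08 is above potential 2563; expectations adjust and SRAS shifts left until y = 2563.
Long run: on the new AD curve, 2563 = 3381 − 2p gives p = 409.00.

Short run: p = 153.46, y = 3074.08. Long run: p = 409.00.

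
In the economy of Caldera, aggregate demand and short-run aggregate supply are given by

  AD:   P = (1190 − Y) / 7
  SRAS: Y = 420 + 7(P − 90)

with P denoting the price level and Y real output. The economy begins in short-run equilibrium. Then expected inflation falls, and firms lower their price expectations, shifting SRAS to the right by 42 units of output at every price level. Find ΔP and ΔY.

This is a positive supply shock: SRAS shifts right.
New SRAS: Y = 7P − 168.
Set AD = SRAS: 1190 − 7P = 7P − 168, so 1358 = 14P and P = 97.
Y = 1190 − 7·97 = 511.
Initially P = 100, Y = 490, so ΔP = -3 and ΔY = +21.

ΔP = -3, ΔY = +21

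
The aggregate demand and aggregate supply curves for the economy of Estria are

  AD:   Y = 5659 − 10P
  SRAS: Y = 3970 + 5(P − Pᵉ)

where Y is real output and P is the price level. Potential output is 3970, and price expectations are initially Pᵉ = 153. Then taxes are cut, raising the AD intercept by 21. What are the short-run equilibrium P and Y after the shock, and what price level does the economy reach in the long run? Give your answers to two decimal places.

AD shifts right: new AD is Y = 5680 − 10P. With Pᵉ = 153, SRAS is Y = 3205 + 5P.
Short run: 5680 − 10P = 3205 + 5P gives 2475 = 15P, so P = 165.00 and Y = 5680 − 10P = 4030.00.
Y = 4030.00 is above potential 3970; expectations adjust and SRAS shifts left until Y = 3970.
Long run: on the new AD curve, 3970 = 5680 − 10P gives P = 171.00.

Short run: P = 165.00, Y = 4030.00. Long run: P = 171.00.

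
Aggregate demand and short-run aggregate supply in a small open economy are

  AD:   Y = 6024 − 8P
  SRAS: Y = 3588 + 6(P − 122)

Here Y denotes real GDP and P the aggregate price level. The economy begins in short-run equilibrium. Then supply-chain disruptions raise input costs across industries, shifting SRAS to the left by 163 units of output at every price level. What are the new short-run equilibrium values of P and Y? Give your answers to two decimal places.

P = 237.93, Y = 4120.57

This is a negative supply shock: SRAS shifts left.
New SRAS: Y = 2693 + 6P.
Set AD = SRAS: 6024 − 8P = 2693 + 6P, so 3331 = 14P and P = 237.93.
Substituting into AD, Y = 4120.57.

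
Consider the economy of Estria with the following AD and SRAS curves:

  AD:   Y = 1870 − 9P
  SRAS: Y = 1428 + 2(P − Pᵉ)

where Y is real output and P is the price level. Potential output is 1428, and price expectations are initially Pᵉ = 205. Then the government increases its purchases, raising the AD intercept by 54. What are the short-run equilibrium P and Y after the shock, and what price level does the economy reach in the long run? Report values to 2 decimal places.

Short run: P = 82.36, Y = 1182.73. Long run: P = 55.11.

AD shifts right: new AD is Y = 1924 − 9P. With Pᵉ = 205, SRAS is Y = 1018 + 2P.
Short run: 1924 − 9P = 1018 + 2P gives 906 = 11P, so P = 82.36 and Y = 1924 − 9P = 1182.73.
Y = 1182.73 is below potential 1428; expectations adjust and SRAS shifts right until Y = 1428.
Long run: on the new AD curve, 1428 = 1924 − 9P gives P = 55.11.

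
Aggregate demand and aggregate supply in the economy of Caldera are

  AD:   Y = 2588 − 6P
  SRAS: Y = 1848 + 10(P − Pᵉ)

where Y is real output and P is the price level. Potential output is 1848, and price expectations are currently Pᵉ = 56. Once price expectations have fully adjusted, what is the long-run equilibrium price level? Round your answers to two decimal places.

Short run: with Pᵉ = 56, SRAS is Y = 1288 + 10P. Setting AD = SRAS gives 1300 = 16P, so P = 81.25 and Y = 2588 − 6P = 2100.50.
Output 2100.50 is above potential 1848, so over time expected prices rise and SRAS shifts left until Y returns to 1848.
Long run: Y = 1848 on the AD curve gives 1848 = 2588 − 6P, so P = 123.33.

Long-run P = 123.33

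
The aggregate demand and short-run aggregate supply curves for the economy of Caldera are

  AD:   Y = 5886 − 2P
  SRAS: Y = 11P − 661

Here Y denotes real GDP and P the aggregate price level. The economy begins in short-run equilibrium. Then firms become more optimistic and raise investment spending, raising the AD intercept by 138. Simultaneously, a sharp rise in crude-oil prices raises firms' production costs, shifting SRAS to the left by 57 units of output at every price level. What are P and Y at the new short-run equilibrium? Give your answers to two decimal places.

After both shocks: AD is Y = 6024 − 2P and SRAS is Y = 11P − 718.
Setting them equal: 6742 = 13P, so P = 518.62.
Substituting into AD, Y = 4986.77.

P = 518.62, Y = 4986.77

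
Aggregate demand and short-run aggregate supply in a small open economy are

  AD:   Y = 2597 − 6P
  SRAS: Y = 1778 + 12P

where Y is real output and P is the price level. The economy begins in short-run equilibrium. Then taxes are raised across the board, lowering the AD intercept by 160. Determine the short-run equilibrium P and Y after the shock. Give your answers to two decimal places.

This is a negative demand shock: AD shifts left.
New AD: Y = 2437 − 6P.
Set AD = SRAS: 2437 − 6P = 1778 + 12P, so 659 = 18P and P = 36.61.
Substituting into AD, Y = 2217.33.

P = 36.61, Y = 2217.33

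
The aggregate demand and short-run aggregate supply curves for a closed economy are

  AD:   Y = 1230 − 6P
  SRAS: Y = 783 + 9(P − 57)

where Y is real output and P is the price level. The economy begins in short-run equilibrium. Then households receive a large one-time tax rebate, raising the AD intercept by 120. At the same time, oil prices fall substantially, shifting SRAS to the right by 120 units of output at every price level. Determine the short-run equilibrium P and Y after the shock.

After both shocks: AD is Y = 1350 − 6P and SRAS is Y = 390 + 9P.
Setting them equal: 960 = 15P, so P = 64.
Y = 1350 − 6·64 = 966.

P = 64, Y = 966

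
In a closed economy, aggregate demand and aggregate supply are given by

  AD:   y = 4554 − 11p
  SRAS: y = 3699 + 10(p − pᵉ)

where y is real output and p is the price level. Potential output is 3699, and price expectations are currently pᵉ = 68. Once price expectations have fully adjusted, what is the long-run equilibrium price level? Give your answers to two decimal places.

Long-run p = 77.73

Short run: with pᵉ = 68, SRAS is y = 3019 + 10p. Setting AD = SRAS gives 1535 = 21p, so p = 73.10 and y = 4554 − 11p = 3749.95.
Output 3749.95 is above potential 3699, so over time expected prices rise and SRAS shifts left until y returns to 3699.
Long run: y = 3699 on the AD curve gives 3699 = 4554 − 11p, so p = 77.73.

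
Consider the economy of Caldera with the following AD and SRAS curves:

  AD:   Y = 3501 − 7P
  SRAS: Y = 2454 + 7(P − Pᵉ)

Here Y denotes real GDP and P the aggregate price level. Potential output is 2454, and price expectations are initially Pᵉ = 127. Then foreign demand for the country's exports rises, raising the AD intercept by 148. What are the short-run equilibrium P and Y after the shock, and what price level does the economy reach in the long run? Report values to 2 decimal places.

Short run: P = 148.86, Y = 2607.00. Long run: P = 170.71.

AD shifts right: new AD is Y = 3649 − 7P. With Pᵉ = 127, SRAS is Y = 1565 + 7P.
Short run: 3649 − 7P = 1565 + 7P gives 2084 = 14P, so P = 148.86 and Y = 3649 − 7P = 2607.00.
Y = 2607.00 is above potential 2454; expectations adjust and SRAS shifts left until Y = 2454.
Long run: on the new AD curve, 2454 = 3649 − 7P gives P = 170.71.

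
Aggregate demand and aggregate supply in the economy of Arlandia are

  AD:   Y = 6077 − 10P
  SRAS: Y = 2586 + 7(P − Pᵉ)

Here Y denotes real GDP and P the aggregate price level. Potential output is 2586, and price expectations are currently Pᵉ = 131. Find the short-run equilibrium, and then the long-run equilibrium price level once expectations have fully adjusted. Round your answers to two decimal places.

Short run: with Pᵉ = 131, SRAS is Y = 1669 + 7P. Setting AD = SRAS gives 4408 = 17P, so P = 259.29 and Y = 6077 − 10P = 3484.06.
Output 3484.06 is above potential 2586, so over time expected prices rise and SRAS shifts left until Y returns to 2586.
Long run: Y = 2586 on the AD curve gives 2586 = 6077 − 10P, so P = 349.10.

Short run: P = 259.29, Y = 3484.06. Long run: P = 349.10.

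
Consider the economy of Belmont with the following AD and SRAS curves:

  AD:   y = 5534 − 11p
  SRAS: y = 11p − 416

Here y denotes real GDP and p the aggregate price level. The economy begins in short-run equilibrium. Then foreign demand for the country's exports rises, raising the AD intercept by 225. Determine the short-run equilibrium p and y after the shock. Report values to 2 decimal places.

This is a positive demand shock: AD shifts right.
New AD: y = 5759 − 11p.
Set AD = SRAS: 5759 − 11p = 11p − 416, so 6175 = 22p and p = 280.68.
Substituting into AD, y = 2671.50.

p = 280.68, y = 2671.50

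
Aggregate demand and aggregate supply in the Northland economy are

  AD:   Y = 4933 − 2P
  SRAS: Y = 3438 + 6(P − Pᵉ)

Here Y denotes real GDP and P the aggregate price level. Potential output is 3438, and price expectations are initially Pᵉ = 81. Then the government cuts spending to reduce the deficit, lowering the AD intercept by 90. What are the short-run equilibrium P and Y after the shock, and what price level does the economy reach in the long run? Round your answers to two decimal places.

AD shifts left: new AD is Y = 4843 − 2P. With Pᵉ = 81, SRAS is Y = 2952 + 6P.
Short run: 4843 − 2P = 2952 + 6P gives 1891 = 8P, so P = 236.38 and Y = 4843 − 2P = 4370.25.
Y = 4370.25 is above potential 3438; expectations adjust and SRAS shifts left until Y = 3438.
Long run: on the new AD curve, 3438 = 4843 − 2P gives P = 702.50.

Short run: P = 236.38, Y = 4370.25. Long run: P = 702.50.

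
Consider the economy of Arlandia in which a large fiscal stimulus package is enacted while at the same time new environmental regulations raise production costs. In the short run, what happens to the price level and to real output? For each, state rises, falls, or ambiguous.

Price level: rises; output: ambiguous

The first event is a positive demand shock: AD shifts right, which by itself pushes P up and Y up.
The second is an adverse supply shock: SRAS shifts left, which by itself pushes P up and Y down.
Both shocks push P up, so P rises. The two shocks push Y in opposite directions, so the effect on Y is ambiguous.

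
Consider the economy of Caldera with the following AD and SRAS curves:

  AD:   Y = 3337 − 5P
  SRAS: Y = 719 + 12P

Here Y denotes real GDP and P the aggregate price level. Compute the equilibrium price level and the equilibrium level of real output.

P = 154, Y = 2567

Set AD = SRAS: 3337 − 5P = 719 + 12P, so 2618 = 17P and P = 154.
Then Y = 3337 − 5·154 = 2567.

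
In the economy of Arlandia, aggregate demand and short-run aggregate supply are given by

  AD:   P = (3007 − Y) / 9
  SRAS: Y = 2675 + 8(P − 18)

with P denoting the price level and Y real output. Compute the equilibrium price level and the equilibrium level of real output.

P = 28, Y = 2755

Write SRAS as Y = 2675 + 8P − 144 = 2531 + 8P.
Rearrange AD to Y = 3007 − 9P.
Set AD = SRAS: 3007 − 9P = 2531 + 8P, so 476 = 17P and P = 28.
Then Y = 3007 − 9·28 = 2755.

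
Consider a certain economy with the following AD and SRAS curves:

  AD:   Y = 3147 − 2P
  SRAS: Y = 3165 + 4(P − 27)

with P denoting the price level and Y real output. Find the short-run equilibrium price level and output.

P = 15, Y = 3117

Write SRAS as Y = 3165 + 4P − 108 = 3057 + 4P.
Set AD = SRAS: 3147 − 2P = 3057 + 4P, so 90 = 6P and P = 15.
Then Y = 3147 − 2·15 = 3117.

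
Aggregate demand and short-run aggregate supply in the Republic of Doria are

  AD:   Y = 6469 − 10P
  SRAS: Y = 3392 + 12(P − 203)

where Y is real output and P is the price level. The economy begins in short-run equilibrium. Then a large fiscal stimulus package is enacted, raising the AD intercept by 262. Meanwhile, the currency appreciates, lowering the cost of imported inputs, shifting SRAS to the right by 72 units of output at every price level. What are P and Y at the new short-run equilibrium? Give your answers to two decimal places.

After both shocks: AD is Y = 6731 − 10P and SRAS is Y = 1028 + 12P.
Setting them equal: 5703 = 22P, so P = 259.23.
Substituting into AD, Y = 4138.73.

P = 259.23, Y = 4138.73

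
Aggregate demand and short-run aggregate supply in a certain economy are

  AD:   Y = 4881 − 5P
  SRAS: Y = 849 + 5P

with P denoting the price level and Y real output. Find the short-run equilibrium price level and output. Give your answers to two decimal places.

Set AD = SRAS: 4881 − 5P = 849 + 5P, so 4032 = 10P and P = 403.20.
Substituting into AD, Y = 4881 − 5P = 2865.00.

P = 403.20, Y = 2865.00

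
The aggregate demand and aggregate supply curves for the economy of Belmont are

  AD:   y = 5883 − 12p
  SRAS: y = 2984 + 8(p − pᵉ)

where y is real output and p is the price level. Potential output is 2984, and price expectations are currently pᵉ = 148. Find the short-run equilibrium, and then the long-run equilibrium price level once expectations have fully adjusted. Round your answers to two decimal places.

Short run: p = 204.15, y = 3433.20. Long run: p = 241.58.

Short run: with pᵉ = 148, SRAS is y = 1800 + 8p. Setting AD = SRAS gives 4083 = 20p, so p = 204.15 and y = 5883 − 12p = 3433.20.
Output 3433.20 is above potential 2984, so over time expected prices rise and SRAS shifts left until y returns to 2984.
Long run: y = 2984 on the AD curve gives 2984 = 5883 − 12p, so p = 241.58.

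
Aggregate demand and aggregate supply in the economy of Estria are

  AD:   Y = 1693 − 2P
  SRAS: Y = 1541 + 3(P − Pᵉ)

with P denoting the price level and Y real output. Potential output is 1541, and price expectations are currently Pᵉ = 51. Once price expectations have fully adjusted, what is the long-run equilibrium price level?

Short run: with Pᵉ = 51, SRAS is Y = 1388 + 3P. Setting AD = SRAS gives 305 = 5P, so P = 61 and Y = 1693 − 2·61 = 1571.
Output 1571 is above potential 1541, so over time expected prices rise and SRAS shifts left until Y returns to 1541.
Long run: Y = 1541 on the AD curve gives 1541 = 1693 − 2P, so P = 76.

Long-run P = 76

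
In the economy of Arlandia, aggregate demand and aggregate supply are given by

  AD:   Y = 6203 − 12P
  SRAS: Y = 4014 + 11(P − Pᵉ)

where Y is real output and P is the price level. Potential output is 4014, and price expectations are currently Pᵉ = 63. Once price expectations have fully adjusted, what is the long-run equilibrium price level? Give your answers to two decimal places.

Long-run P = 182.42

Short run: with Pᵉ = 63, SRAS is Y = 3321 + 11P. Setting AD = SRAS gives 2882 = 23P, so P = 125.30 and Y = 6203 − 12P = 4699.35.
Output 4699.35 is above potential 4014, so over time expected prices rise and SRAS shifts left until Y returns to 4014.
Long run: Y = 4014 on the AD curve gives 4014 = 6203 − 12P, so P = 182.42.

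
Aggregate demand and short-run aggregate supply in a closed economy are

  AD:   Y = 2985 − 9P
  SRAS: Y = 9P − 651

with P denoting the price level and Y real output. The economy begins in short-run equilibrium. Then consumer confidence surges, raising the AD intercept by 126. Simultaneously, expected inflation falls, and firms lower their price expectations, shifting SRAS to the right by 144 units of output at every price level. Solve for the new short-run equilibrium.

After both shocks: AD is Y = 3111 − 9P and SRAS is Y = 9P − 507.
Setting them equal: 3618 = 18P, so P = 201.
Y = 3111 − 9·201 = 1302.

P = 201, Y = 1302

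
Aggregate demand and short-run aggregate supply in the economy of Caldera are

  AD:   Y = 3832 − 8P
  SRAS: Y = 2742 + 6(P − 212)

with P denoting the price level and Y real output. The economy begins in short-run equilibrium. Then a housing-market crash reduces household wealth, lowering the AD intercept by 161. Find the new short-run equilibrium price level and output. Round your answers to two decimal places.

P = 157.21, Y = 2413.29

This is a negative demand shock: AD shifts left.
New AD: Y = 3671 − 8P.
SRAS can be written Y = 1470 + 6P.
Set AD = SRAS: 3671 − 8P = 1470 + 6P, so 2201 = 14P and P = 157.21.
Substituting into AD, Y = 2413.29.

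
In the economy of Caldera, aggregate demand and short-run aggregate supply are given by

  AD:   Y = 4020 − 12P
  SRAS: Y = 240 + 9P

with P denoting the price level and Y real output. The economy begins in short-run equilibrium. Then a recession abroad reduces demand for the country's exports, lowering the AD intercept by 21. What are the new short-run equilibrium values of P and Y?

P = 179, Y = 1851

This is a negative demand shock: AD shifts left.
New AD: Y = 3999 − 12P.
Set AD = SRAS: 3999 − 12P = 240 + 9P, so 3759 = 21P and P = 179.
Y = 3999 − 12·179 = 1851.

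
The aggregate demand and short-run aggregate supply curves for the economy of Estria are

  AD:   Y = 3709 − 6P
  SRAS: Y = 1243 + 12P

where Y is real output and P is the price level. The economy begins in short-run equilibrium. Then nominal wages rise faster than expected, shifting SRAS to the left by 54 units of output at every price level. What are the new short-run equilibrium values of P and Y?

P = 140, Y = 2869

This is a negative supply shock: SRAS shifts left.
New SRAS: Y = 1189 + 12P.
Set AD = SRAS: 3709 − 6P = 1189 + 12P, so 2520 = 18P and P = 140.
Y = 3709 − 6·140 = 2869.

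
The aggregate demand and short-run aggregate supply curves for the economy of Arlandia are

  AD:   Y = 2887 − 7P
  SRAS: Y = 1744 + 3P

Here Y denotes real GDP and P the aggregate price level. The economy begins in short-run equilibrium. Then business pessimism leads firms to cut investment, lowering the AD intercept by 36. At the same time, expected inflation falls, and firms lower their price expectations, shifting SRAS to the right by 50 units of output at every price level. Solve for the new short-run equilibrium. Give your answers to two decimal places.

After both shocks: AD is Y = 2851 − 7P and SRAS is Y = 1794 + 3P.
Setting them equal: 1057 = 10P, so P = 105.70.
Substituting into AD, Y = 2111.10.

P = 105.70, Y = 2111.10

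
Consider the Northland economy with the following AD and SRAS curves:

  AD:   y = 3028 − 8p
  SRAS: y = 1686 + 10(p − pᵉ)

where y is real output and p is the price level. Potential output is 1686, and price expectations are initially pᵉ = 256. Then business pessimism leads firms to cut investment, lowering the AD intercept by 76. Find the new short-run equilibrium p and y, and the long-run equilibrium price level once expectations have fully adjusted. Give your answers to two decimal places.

Short run: p = 212.56, y = 1251.56. Long run: p = 158.25.

AD shifts left: new AD is y = 2952 − 8p. With pᵉ = 256, SRAS is y = 10p − 874.
Short run: 2952 − 8p = 10p − 874 gives 3826 = 18p, so p = 212.56 and y = 2952 − 8p = 1251.56.
y = 1251.56 is below potential 1686; expectations adjust and SRAS shifts right until y = 1686.
Long run: on the new AD curve, 1686 = 2952 − 8p gives p = 158.25.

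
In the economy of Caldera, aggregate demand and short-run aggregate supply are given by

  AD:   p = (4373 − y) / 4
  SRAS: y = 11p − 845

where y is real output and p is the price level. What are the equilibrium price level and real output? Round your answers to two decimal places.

p = 347.87, y = 2981.53

Rearrange AD to y = 4373 − 4p.
Set AD = SRAS: 4373 − 4p = 11p − 845, so 5218 = 15p and p = 347.87.
Substituting into AD, y = 4373 − 4p = 2981.53.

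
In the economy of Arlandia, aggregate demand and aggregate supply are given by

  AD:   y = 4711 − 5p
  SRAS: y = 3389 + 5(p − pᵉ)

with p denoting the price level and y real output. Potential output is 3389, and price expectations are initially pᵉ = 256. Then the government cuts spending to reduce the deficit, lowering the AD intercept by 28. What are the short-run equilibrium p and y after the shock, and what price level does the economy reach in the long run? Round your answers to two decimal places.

AD shifts left: new AD is y = 4683 − 5p. With pᵉ = 256, SRAS is y = 2109 + 5p.
Short run: 4683 − 5p = 2109 + 5p gives 2574 = 10p, so p = 257.40 and y = 4683 − 5p = 3396.00.
y = 3396.00 is above potential 3389; expectations adjust and SRAS shifts left until y = 3389.
Long run: on the new AD curve, 3389 = 4683 − 5p gives p = 258.80.

Short run: p = 257.40, y = 3396.00. Long run: p = 258.80.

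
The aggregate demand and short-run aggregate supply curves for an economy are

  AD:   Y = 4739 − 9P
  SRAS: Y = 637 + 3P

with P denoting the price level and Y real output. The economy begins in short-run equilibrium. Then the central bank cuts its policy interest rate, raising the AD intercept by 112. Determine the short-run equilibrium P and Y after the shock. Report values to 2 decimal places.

This is a positive demand shock: AD shifts right.
New AD: Y = 4851 − 9P.
Set AD = SRAS: 4851 − 9P = 637 + 3P, so 4214 = 12P and P = 351.17.
Substituting into AD, Y = 1690.50.

P = 351.17, Y = 1690.50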